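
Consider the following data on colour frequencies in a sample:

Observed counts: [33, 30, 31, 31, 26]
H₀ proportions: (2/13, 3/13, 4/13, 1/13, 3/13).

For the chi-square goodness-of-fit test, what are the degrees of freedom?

df = k − 1 = 5 − 1 = 4

degrees of freedom = 4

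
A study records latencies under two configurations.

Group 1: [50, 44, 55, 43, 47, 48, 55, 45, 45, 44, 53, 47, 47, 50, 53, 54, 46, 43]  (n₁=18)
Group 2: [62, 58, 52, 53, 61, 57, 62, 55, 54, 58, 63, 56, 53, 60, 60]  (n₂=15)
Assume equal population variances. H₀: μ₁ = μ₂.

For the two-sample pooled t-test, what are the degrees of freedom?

degrees of freedom = 31

df = n₁ + n₂ − 2 = 18 + 15 − 2 = 31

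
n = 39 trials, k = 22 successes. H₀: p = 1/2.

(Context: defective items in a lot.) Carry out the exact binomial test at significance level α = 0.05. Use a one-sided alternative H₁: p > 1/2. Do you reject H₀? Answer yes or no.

reject H₀: no

Exact binomial: n=39, k=22, p₀=1/2=0.5000
P(X≥22) from Σ C(n,i)·p₀^i·(1−p₀)^(n−i)
p-value (one-sided, H₁ greater) = 0.26120
At α=0.05: p ≥ α → fail to reject H₀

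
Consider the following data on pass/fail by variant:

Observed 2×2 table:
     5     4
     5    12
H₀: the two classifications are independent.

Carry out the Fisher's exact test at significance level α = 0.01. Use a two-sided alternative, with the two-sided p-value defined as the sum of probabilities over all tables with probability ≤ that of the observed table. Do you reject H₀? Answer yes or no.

Margins: r₁=9, r₂=17, c₁=10, c₂=16, n=26
p_obs = C(9,5)·C(17,5)/C(26,10); sum pmf over tables with pmf ≤ p_obs
p-value (two-sided) = 0.23412
At α=0.01: p ≥ α → fail to reject H₀

reject H₀: no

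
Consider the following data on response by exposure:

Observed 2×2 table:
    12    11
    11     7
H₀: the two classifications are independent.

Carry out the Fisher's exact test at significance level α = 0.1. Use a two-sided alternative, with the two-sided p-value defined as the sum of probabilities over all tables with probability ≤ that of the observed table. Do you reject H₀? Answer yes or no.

Margins: r₁=23, r₂=18, c₁=23, c₂=18, n=41
p_obs = C(23,12)·C(18,11)/C(41,23); sum pmf over tables with pmf ≤ p_obs
p-value (two-sided) = 0.75231
At α=0.1: p ≥ α → fail to reject H₀

reject H₀: no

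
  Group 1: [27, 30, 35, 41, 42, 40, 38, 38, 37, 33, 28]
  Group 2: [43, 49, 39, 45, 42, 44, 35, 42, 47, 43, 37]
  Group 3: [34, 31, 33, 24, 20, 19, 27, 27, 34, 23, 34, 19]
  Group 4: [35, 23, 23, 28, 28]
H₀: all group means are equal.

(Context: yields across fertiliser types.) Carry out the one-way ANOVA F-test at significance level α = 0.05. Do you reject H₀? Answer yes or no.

Group means [35.36, 42.36, 27.08, 27.40], grand mean 33.769
SSB = Σnᵢ(x̄ᵢ−x̄)² = 1579.716; SSW = ΣΣ(x−x̄ᵢ)² = 941.208
MSB = 1579.716/3 = 526.5718; MSW = 941.208/35 = 26.8916
F = MSB/MSW = 19.5812
df = (3, 35)
p-value (upper-tail) = 0.00000
At α=0.05: p < α → reject H₀

reject H₀: yes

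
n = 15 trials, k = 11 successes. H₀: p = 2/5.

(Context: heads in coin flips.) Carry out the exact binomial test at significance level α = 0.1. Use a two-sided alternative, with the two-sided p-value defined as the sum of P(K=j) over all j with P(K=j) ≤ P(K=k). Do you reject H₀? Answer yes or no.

reject H₀: yes

Exact binomial: n=15, k=11, p₀=2/5=0.4000
P(X=j) = C(n,j)·p₀^j·(1−p₀)^(n−j); p = Σ P(X=j) over j with P(X=j) ≤ P(X=11)
p-value (two-sided) = 0.01452
At α=0.1: p < α → reject H₀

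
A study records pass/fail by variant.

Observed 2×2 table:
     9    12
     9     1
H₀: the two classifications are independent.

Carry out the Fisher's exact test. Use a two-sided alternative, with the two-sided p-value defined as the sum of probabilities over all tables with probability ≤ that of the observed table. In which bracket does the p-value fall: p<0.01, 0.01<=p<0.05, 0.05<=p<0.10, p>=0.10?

Margins: r₁=21, r₂=10, c₁=18, c₂=13, n=31
p_obs = C(21,9)·C(10,9)/C(31,18); sum pmf over tables with pmf ≤ p_obs
p-value (two-sided) = 0.01997
→ bracket: 0.01<=p<0.05

p-value bracket: 0.01<=p<0.05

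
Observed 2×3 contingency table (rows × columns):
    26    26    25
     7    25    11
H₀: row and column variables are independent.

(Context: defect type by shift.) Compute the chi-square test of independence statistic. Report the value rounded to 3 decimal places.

Row totals [77, 43], col totals [33, 51, 36], n=120
χ² = (26−21.18)²/21.18 + (26−32.73)²/32.73 + (25−23.10)²/23.10 + (7−11.82)²/11.82 + (25−18.27)²/18.27 + (11−12.90)²/12.90 = 7.3610
df = 2

test statistic = 7.361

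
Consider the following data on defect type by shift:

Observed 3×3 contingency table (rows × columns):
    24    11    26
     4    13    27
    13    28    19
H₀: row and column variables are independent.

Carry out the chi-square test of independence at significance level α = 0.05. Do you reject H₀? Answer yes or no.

Row totals [61, 44, 60], col totals [41, 52, 72], n=165
χ² = (24−15.16)²/15.16 + (11−19.22)²/19.22 + (26−26.62)²/26.62 + (4−10.93)²/10.93 + (13−13.87)²/13.87 + (27−19.20)²/19.20 + (13−14.91)²/14.91 + (28−18.91)²/18.91 + (19−26.18)²/26.18 = 22.8959
df = 4
p-value (upper-tail) = 0.00013
At α=0.05: p < α → reject H₀

reject H₀: yes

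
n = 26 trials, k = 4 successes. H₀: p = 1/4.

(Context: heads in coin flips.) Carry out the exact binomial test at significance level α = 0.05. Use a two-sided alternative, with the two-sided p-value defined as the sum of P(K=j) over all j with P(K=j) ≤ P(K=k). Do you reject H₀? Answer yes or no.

reject H₀: no

Exact binomial: n=26, k=4, p₀=1/4=0.2500
P(X=j) = C(n,j)·p₀^j·(1−p₀)^(n−j); p = Σ P(X=j) over j with P(X=j) ≤ P(X=4)
p-value (two-sided) = 0.36481
At α=0.05: p ≥ α → fail to reject H₀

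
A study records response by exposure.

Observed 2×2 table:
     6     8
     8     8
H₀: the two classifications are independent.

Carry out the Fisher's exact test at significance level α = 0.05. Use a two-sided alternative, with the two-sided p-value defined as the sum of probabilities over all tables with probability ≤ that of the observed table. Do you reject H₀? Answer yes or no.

Margins: r₁=14, r₂=16, c₁=14, c₂=16, n=30
p_obs = C(14,6)·C(16,8)/C(30,14); sum pmf over tables with pmf ≤ p_obs
p-value (two-sided) = 0.73001
At α=0.05: p ≥ α → fail to reject H₀

reject H₀: no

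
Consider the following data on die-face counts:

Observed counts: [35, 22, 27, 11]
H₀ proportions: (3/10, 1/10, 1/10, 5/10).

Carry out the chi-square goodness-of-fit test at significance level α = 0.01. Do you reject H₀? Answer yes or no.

n = 95; E_i = n·p_i = [28.50, 9.50, 9.50, 47.50]
χ² = (35−28.50)²/28.50 + (22−9.50)²/9.50 + (27−9.50)²/9.50 + (11−47.50)²/47.50 = 78.2140
df = 3
p-value (upper-tail) = 0.00000
At α=0.01: p < α → reject H₀

reject H₀: yes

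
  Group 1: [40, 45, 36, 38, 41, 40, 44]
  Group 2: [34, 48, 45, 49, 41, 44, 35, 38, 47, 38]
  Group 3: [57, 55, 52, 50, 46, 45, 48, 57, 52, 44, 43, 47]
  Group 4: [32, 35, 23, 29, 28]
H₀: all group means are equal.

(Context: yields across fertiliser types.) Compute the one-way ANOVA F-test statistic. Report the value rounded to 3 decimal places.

test statistic = 22.167

Group means [40.57, 41.90, 49.67, 29.40], grand mean 42.529
SSB = Σnᵢ(x̄ᵢ−x̄)² = 1503.990; SSW = ΣΣ(x−x̄ᵢ)² = 678.481
MSB = 1503.990/3 = 501.3299; MSW = 678.481/30 = 22.6160
F = MSB/MSW = 22.1670
df = (3, 30)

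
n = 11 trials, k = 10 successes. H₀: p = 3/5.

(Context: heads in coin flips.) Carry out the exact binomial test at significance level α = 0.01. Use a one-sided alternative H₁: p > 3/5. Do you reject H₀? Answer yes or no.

reject H₀: no

Exact binomial: n=11, k=10, p₀=3/5=0.6000
P(X≥10) from Σ C(n,i)·p₀^i·(1−p₀)^(n−i)
p-value (one-sided, H₁ greater) = 0.03023
At α=0.01: p ≥ α → fail to reject H₀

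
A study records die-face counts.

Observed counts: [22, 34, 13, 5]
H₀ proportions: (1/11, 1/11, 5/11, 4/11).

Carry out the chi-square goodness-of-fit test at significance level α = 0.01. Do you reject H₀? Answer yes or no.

reject H₀: yes

n = 74; E_i = n·p_i = [6.73, 6.73, 33.64, 26.91]
χ² = (22−6.73)²/6.73 + (34−6.73)²/6.73 + (13−33.64)²/33.64 + (5−26.91)²/26.91 = 175.7372
df = 3
p-value (upper-tail) = 0.00000
At α=0.01: p < α → reject H₀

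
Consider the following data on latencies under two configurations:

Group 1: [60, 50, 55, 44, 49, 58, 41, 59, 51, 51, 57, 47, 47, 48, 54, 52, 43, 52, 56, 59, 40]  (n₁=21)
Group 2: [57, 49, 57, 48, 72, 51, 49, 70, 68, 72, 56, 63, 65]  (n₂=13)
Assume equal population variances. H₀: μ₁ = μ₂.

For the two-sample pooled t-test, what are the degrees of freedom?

df = n₁ + n₂ − 2 = 21 + 13 − 2 = 32

degrees of freedom = 32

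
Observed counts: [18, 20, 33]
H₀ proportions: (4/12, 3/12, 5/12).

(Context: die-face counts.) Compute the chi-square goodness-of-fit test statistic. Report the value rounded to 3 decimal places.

n = 71; E_i = n·p_i = [23.67, 17.75, 29.58]
χ² = (18−23.67)²/23.67 + (20−17.75)²/17.75 + (33−29.58)²/29.58 = 2.0366
df = 2

test statistic = 2.037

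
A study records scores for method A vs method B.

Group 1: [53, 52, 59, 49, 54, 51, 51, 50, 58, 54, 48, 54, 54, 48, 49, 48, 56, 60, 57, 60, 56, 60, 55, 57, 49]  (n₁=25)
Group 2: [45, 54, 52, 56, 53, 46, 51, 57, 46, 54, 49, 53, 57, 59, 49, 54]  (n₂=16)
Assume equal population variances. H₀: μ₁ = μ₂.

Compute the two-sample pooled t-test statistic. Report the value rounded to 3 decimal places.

x̄₁=53.680, s₁=4.059, n₁=25
x̄₂=52.188, s₂=4.230, n₂=16
s_p² = [24·4.059² + 15·4.230²]/39 = 17.0225
SE = √(s_p²·(1/25+1/16)) = 1.3209
t = (53.680−52.188)/1.3209 = 1.1299
df = 39

test statistic = 1.130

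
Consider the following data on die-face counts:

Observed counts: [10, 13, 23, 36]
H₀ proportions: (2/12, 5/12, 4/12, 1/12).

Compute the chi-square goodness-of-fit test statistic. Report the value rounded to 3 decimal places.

test statistic = 139.276

n = 82; E_i = n·p_i = [13.67, 34.17, 27.33, 6.83]
χ² = (10−13.67)²/13.67 + (13−34.17)²/34.17 + (23−27.33)²/27.33 + (36−6.83)²/6.83 = 139.2756
df = 3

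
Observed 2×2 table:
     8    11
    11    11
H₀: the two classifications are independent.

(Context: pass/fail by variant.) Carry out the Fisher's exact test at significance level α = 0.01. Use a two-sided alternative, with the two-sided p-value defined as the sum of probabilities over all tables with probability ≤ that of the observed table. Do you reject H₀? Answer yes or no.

Margins: r₁=19, r₂=22, c₁=19, c₂=22, n=41
p_obs = C(19,8)·C(22,11)/C(41,19); sum pmf over tables with pmf ≤ p_obs
p-value (two-sided) = 0.75584
At α=0.01: p ≥ α → fail to reject H₀

reject H₀: no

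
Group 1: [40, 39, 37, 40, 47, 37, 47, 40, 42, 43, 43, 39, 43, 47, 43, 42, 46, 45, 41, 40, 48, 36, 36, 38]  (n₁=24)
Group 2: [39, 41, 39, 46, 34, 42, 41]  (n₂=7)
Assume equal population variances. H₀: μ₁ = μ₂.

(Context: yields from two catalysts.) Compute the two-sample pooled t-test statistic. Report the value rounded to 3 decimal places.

x̄₁=41.625, s₁=3.669, n₁=24
x̄₂=40.286, s₂=3.638, n₂=7
s_p² = [23·3.669² + 6·3.638²]/29 = 13.4156
SE = √(s_p²·(1/24+1/7)) = 1.5734
t = (41.625−40.286)/1.5734 = 0.8512
df = 29

test statistic = 0.851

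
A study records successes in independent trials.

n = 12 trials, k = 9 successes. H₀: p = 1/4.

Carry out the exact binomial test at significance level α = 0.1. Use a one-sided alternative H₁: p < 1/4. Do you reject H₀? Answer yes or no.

reject H₀: no

Exact binomial: n=12, k=9, p₀=1/4=0.2500
P(X≤9) from Σ C(n,i)·p₀^i·(1−p₀)^(n−i)
p-value (one-sided, H₁ less) = 0.99996
At α=0.1: p ≥ α → fail to reject H₀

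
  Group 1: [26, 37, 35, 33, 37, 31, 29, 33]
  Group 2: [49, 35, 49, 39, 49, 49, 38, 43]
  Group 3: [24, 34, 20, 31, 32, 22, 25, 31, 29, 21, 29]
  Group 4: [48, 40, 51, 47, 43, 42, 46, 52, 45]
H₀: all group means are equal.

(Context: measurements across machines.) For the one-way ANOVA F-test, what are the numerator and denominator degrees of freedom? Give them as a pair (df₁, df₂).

k = 4 groups, N = 36 total
df = (k−1, N−k) = (4−1, 36−4) = (3, 32)

degrees of freedom = [3, 32]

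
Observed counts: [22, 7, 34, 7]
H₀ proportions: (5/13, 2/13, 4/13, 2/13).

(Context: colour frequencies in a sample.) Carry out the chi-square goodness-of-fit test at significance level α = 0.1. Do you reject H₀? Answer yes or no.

n = 70; E_i = n·p_i = [26.92, 10.77, 21.54, 10.77]
χ² = (22−26.92)²/26.92 + (7−10.77)²/10.77 + (34−21.54)²/21.54 + (7−10.77)²/10.77 = 10.7486
df = 3
p-value (upper-tail) = 0.01317
At α=0.1: p < α → reject H₀

reject H₀: yes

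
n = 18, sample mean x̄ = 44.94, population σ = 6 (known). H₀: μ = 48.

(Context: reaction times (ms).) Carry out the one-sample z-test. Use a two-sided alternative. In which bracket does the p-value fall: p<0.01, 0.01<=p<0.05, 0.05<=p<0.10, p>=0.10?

p-value bracket: 0.01<=p<0.05

SE = σ/√n = 6/√18 = 1.4142
z = (x̄−μ₀)/SE = (44.94−48)/1.4142 = -2.1637
p-value (two-sided) = 0.03048
→ bracket: 0.01<=p<0.05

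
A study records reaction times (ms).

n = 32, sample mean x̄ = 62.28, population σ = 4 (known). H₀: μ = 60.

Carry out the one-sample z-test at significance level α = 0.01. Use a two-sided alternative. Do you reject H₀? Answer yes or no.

reject H₀: yes

SE = σ/√n = 4/√32 = 0.7071
z = (x̄−μ₀)/SE = (62.28−60)/0.7071 = 3.2244
p-value (two-sided) = 0.00126
At α=0.01: p < α → reject H₀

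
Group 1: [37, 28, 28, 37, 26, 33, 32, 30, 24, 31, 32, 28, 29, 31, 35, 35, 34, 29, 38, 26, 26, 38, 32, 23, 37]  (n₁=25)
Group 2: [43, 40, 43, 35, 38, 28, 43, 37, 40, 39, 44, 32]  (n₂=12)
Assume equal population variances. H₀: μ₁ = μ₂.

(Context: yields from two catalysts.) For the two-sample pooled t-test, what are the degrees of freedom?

degrees of freedom = 35

df = n₁ + n₂ − 2 = 25 + 12 − 2 = 35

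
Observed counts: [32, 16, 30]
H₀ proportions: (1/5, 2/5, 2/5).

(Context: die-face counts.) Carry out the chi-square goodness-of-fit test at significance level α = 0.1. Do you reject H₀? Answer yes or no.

reject H₀: yes

n = 78; E_i = n·p_i = [15.60, 31.20, 31.20]
χ² = (32−15.60)²/15.60 + (16−31.20)²/31.20 + (30−31.20)²/31.20 = 24.6923
df = 2
p-value (upper-tail) = 0.00000
At α=0.1: p < α → reject H₀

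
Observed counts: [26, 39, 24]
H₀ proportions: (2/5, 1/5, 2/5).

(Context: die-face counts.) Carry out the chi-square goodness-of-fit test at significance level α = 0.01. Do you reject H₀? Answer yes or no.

reject H₀: yes

n = 89; E_i = n·p_i = [35.60, 17.80, 35.60]
χ² = (26−35.60)²/35.60 + (39−17.80)²/17.80 + (24−35.60)²/35.60 = 31.6180
df = 2
p-value (upper-tail) = 0.00000
At α=0.01: p < α → reject H₀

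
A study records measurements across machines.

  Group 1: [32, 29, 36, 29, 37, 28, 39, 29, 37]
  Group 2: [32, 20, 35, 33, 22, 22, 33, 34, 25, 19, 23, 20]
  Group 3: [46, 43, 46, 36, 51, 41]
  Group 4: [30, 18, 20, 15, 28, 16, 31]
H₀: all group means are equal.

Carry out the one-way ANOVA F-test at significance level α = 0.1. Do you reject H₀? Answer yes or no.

Group means [32.89, 26.50, 43.83, 22.57], grand mean 30.441
SSB = Σnᵢ(x̄ᵢ−x̄)² = 1749.946; SSW = ΣΣ(x−x̄ᵢ)² = 1004.437
MSB = 1749.946/3 = 583.3153; MSW = 1004.437/30 = 33.4812
F = MSB/MSW = 17.4222
df = (3, 30)
p-value (upper-tail) = 0.00000
At α=0.1: p < α → reject H₀

reject H₀: yes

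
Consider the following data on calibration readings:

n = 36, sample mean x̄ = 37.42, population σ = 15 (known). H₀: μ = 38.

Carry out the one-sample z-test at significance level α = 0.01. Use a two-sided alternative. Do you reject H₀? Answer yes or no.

reject H₀: no

SE = σ/√n = 15/√36 = 2.5000
z = (x̄−μ₀)/SE = (37.42−38)/2.5000 = -0.2320
p-value (two-sided) = 0.81654
At α=0.01: p ≥ α → fail to reject H₀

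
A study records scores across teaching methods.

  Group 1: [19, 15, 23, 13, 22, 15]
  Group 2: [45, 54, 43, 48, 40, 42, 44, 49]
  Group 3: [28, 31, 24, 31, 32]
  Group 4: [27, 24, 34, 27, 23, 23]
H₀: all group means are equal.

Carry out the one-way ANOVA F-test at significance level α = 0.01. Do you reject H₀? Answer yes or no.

Group means [17.83, 45.62, 29.20, 26.33], grand mean 31.040
SSB = Σnᵢ(x̄ᵢ−x̄)² = 2898.118; SSW = ΣΣ(x−x̄ᵢ)² = 356.842
MSB = 2898.118/3 = 966.0394; MSW = 356.842/21 = 16.9925
F = MSB/MSW = 56.8511
df = (3, 21)
p-value (upper-tail) = 0.00000
At α=0.01: p < α → reject H₀

reject H₀: yes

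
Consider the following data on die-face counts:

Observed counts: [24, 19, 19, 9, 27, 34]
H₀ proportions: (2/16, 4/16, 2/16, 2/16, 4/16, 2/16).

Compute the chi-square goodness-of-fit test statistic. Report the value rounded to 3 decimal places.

n = 132; E_i = n·p_i = [16.50, 33.00, 16.50, 16.50, 33.00, 16.50]
χ² = (24−16.50)²/16.50 + (19−33.00)²/33.00 + (19−16.50)²/16.50 + (9−16.50)²/16.50 + (27−33.00)²/33.00 + (34−16.50)²/16.50 = 32.7879
df = 5

test statistic = 32.788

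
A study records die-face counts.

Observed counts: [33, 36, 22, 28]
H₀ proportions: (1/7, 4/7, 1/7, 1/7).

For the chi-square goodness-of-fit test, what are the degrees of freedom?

degrees of freedom = 3

df = k − 1 = 4 − 1 = 3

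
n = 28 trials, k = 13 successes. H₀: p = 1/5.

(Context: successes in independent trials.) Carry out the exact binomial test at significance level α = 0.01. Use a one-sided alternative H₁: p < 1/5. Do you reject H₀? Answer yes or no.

Exact binomial: n=28, k=13, p₀=1/5=0.2000
P(X≤13) from Σ C(n,i)·p₀^i·(1−p₀)^(n−i)
p-value (one-sided, H₁ less) = 0.99963
At α=0.01: p ≥ α → fail to reject H₀

reject H₀: no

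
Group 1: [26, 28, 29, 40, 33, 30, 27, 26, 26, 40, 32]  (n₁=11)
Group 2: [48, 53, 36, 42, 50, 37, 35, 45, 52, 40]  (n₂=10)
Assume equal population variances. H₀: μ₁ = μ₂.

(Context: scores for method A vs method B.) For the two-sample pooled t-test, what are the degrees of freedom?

df = n₁ + n₂ − 2 = 11 + 10 − 2 = 19

degrees of freedom = 19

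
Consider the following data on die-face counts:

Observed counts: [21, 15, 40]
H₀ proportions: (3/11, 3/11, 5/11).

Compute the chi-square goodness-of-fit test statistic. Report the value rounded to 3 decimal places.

test statistic = 2.447

n = 76; E_i = n·p_i = [20.73, 20.73, 34.55]
χ² = (21−20.73)²/20.73 + (15−20.73)²/20.73 + (40−34.55)²/34.55 = 2.4474
df = 2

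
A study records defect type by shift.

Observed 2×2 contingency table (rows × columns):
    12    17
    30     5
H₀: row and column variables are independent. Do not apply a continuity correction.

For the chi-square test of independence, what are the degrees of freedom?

degrees of freedom = 1

df = (r−1)(c−1) = (2−1)·(2−1) = 1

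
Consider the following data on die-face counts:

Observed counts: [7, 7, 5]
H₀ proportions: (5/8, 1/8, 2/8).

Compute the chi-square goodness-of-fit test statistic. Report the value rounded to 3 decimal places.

n = 19; E_i = n·p_i = [11.88, 2.38, 4.75]
χ² = (7−11.88)²/11.88 + (7−2.38)²/2.38 + (5−4.75)²/4.75 = 11.0211
df = 2

test statistic = 11.021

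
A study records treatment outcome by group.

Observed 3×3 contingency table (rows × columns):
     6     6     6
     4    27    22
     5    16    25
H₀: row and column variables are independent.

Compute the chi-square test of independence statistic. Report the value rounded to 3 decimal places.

test statistic = 10.669

Row totals [18, 53, 46], col totals [15, 49, 53], n=117
χ² = (6−2.31)²/2.31 + (6−7.54)²/7.54 + (6−8.15)²/8.15 + (4−6.79)²/6.79 + (27−22.20)²/22.20 + (22−24.01)²/24.01 + (5−5.90)²/5.90 + (16−19.26)²/19.26 + (25−20.84)²/20.84 = 10.6691
df = 4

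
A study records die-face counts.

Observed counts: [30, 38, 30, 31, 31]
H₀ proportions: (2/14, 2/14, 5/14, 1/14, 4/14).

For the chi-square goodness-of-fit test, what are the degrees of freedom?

df = k − 1 = 5 − 1 = 4

degrees of freedom = 4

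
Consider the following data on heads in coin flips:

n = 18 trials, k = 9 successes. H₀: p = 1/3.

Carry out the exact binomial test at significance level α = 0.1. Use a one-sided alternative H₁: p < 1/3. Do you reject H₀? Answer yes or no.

reject H₀: no

Exact binomial: n=18, k=9, p₀=1/3=0.3333
P(X≤9) from Σ C(n,i)·p₀^i·(1−p₀)^(n−i)
p-value (one-sided, H₁ less) = 0.95665
At α=0.1: p ≥ α → fail to reject H₀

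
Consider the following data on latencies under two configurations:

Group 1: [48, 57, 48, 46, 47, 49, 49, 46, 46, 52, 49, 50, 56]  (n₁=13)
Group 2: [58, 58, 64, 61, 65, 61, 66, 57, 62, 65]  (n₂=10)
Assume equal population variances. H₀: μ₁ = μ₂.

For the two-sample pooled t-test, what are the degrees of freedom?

degrees of freedom = 21

df = n₁ + n₂ − 2 = 13 + 10 − 2 = 21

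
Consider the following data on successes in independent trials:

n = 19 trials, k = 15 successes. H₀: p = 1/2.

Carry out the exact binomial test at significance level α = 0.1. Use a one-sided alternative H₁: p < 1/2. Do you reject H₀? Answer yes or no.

Exact binomial: n=19, k=15, p₀=1/2=0.5000
P(X≤15) from Σ C(n,i)·p₀^i·(1−p₀)^(n−i)
p-value (one-sided, H₁ less) = 0.99779
At α=0.1: p ≥ α → fail to reject H₀

reject H₀: no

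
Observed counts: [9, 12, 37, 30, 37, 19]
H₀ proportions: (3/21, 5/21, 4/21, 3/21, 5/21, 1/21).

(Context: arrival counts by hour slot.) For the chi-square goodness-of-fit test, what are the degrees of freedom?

degrees of freedom = 5

df = k − 1 = 6 − 1 = 5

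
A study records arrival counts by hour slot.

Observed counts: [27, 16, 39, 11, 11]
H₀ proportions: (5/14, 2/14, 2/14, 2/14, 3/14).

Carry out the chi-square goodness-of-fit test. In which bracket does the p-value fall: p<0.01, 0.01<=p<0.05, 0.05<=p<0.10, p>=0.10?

p-value bracket: p<0.01

n = 104; E_i = n·p_i = [37.14, 14.86, 14.86, 14.86, 22.29]
χ² = (27−37.14)²/37.14 + (16−14.86)²/14.86 + (39−14.86)²/14.86 + (11−14.86)²/14.86 + (11−22.29)²/22.29 = 48.8064
df = 4
p-value (upper-tail) = 0.00000
→ bracket: p<0.01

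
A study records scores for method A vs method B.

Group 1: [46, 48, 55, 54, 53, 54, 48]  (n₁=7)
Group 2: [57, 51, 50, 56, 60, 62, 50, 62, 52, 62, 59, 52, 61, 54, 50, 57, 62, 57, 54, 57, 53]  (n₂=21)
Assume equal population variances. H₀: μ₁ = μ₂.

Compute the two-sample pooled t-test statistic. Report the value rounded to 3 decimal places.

x̄₁=51.143, s₁=3.671, n₁=7
x̄₂=56.095, s₂=4.358, n₂=21
s_p² = [6·3.671² + 20·4.358²]/26 = 17.7179
SE = √(s_p²·(1/7+1/21)) = 1.8371
t = (51.143−56.095)/1.8371 = -2.6958
df = 26

test statistic = -2.696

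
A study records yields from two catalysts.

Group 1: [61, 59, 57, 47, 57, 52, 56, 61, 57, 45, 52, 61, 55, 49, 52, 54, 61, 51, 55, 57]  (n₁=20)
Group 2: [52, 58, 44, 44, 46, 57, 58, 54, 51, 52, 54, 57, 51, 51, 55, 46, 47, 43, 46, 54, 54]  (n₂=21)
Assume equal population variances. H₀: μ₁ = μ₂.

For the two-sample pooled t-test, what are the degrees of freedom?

degrees of freedom = 39

df = n₁ + n₂ − 2 = 20 + 21 − 2 = 39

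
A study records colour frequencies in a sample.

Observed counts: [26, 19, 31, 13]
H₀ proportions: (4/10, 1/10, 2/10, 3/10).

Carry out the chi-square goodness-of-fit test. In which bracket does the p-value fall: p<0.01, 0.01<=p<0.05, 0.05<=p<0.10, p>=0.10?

n = 89; E_i = n·p_i = [35.60, 8.90, 17.80, 26.70]
χ² = (26−35.60)²/35.60 + (19−8.90)²/8.90 + (31−17.80)²/17.80 + (13−26.70)²/26.70 = 30.8689
df = 3
p-value (upper-tail) = 0.00000
→ bracket: p<0.01

p-value bracket: p<0.01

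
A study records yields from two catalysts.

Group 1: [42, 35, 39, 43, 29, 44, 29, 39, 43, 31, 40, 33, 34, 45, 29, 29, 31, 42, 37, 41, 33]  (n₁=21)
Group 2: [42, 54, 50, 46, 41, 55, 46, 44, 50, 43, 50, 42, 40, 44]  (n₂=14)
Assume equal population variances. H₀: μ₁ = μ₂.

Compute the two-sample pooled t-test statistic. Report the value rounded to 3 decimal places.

test statistic = -5.238

x̄₁=36.571, s₁=5.644, n₁=21
x̄₂=46.214, s₂=4.823, n₂=14
s_p² = [20·5.644² + 13·4.823²]/33 = 28.4697
SE = √(s_p²·(1/21+1/14)) = 1.8410
t = (36.571−46.214)/1.8410 = -5.2379
df = 33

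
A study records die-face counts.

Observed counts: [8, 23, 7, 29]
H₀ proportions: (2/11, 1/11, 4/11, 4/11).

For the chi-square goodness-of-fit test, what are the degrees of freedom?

degrees of freedom = 3

df = k − 1 = 4 − 1 = 3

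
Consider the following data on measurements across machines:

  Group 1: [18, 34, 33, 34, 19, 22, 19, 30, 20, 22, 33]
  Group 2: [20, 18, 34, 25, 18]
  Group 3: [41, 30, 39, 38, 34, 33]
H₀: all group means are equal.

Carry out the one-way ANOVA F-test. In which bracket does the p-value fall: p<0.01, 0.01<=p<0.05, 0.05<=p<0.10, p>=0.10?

Group means [25.82, 23.00, 35.83], grand mean 27.909
SSB = Σnᵢ(x̄ᵢ−x̄)² = 545.348; SSW = ΣΣ(x−x̄ᵢ)² = 742.470
MSB = 545.348/2 = 272.6742; MSW = 742.470/19 = 39.0774
F = MSB/MSW = 6.9778
df = (2, 19)
p-value (upper-tail) = 0.00534
→ bracket: p<0.01

p-value bracket: p<0.01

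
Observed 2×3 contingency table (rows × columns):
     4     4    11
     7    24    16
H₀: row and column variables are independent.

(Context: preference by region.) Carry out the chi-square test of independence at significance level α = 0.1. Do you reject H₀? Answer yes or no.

reject H₀: yes

Row totals [19, 47], col totals [11, 28, 27], n=66
χ² = (4−3.17)²/3.17 + (4−8.06)²/8.06 + (11−7.77)²/7.77 + (7−7.83)²/7.83 + (24−19.94)²/19.94 + (16−19.23)²/19.23 = 5.0621
df = 2
p-value (upper-tail) = 0.07957
At α=0.1: p < α → reject H₀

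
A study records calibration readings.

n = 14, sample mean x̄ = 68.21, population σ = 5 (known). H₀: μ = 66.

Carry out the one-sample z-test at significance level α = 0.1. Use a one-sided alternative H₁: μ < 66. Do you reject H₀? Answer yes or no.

SE = σ/√n = 5/√14 = 1.3363
z = (x̄−μ₀)/SE = (68.21−66)/1.3363 = 1.6538
p-value (one-sided, H₁ less) = 0.95092
At α=0.1: p ≥ α → fail to reject H₀

reject H₀: no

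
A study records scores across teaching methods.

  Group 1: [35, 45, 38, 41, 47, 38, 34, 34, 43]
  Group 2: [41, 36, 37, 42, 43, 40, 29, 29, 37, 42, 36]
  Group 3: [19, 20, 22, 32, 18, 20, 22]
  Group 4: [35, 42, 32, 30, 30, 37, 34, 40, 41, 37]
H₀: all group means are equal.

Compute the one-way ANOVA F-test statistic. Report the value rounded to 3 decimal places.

Group means [39.44, 37.45, 21.86, 35.80], grand mean 34.541
SSB = Σnᵢ(x̄ᵢ−x̄)² = 1451.783; SSW = ΣΣ(x−x̄ᵢ)² = 729.407
MSB = 1451.783/3 = 483.9275; MSW = 729.407/33 = 22.1032
F = MSB/MSW = 21.8940
df = (3, 33)

test statistic = 21.894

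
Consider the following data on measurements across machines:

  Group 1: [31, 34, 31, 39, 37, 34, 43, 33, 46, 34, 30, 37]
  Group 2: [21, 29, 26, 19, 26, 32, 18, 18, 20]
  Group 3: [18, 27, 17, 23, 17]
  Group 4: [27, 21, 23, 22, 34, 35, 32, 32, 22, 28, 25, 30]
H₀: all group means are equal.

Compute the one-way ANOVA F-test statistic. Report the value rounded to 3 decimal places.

test statistic = 16.523

Group means [35.75, 23.22, 20.40, 27.58], grand mean 28.184
SSB = Σnᵢ(x̄ᵢ−x̄)² = 1215.788; SSW = ΣΣ(x−x̄ᵢ)² = 833.922
MSB = 1215.788/3 = 405.2628; MSW = 833.922/34 = 24.5271
F = MSB/MSW = 16.5230
df = (3, 34)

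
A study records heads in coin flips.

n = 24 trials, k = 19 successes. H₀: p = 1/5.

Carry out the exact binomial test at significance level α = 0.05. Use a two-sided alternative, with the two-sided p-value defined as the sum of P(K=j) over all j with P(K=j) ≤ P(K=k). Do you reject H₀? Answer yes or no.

Exact binomial: n=24, k=19, p₀=1/5=0.2000
P(X=j) = C(n,j)·p₀^j·(1−p₀)^(n−j); p = Σ P(X=j) over j with P(X=j) ≤ P(X=19)
p-value (two-sided) = 0.00000
At α=0.05: p < α → reject H₀

reject H₀: yes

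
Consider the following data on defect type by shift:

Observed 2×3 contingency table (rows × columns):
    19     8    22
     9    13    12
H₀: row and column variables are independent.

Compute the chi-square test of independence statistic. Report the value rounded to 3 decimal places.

test statistic = 5.161

Row totals [49, 34], col totals [28, 21, 34], n=83
χ² = (19−16.53)²/16.53 + (8−12.40)²/12.40 + (22−20.07)²/20.07 + (9−11.47)²/11.47 + (13−8.60)²/8.60 + (12−13.93)²/13.93 = 5.1608
df = 2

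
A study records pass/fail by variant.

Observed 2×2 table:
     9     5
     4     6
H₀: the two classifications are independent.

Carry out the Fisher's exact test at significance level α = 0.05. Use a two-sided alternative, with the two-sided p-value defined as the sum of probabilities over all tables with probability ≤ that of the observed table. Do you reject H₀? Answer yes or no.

reject H₀: no

Margins: r₁=14, r₂=10, c₁=13, c₂=11, n=24
p_obs = C(14,9)·C(10,4)/C(24,13); sum pmf over tables with pmf ≤ p_obs
p-value (two-sided) = 0.40810
At α=0.05: p ≥ α → fail to reject H₀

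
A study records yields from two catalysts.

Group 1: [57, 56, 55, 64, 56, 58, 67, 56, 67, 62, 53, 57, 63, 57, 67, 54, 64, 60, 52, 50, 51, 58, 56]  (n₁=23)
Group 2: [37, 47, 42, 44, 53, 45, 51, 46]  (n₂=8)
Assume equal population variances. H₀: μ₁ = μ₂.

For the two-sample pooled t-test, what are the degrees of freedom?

degrees of freedom = 29

df = n₁ + n₂ − 2 = 23 + 8 − 2 = 29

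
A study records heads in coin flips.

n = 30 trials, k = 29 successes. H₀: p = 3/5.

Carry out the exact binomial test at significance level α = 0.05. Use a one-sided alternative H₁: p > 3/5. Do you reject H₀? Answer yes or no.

reject H₀: yes

Exact binomial: n=30, k=29, p₀=3/5=0.6000
P(X≥29) from Σ C(n,i)·p₀^i·(1−p₀)^(n−i)
p-value (one-sided, H₁ greater) = 0.00000
At α=0.05: p < α → reject H₀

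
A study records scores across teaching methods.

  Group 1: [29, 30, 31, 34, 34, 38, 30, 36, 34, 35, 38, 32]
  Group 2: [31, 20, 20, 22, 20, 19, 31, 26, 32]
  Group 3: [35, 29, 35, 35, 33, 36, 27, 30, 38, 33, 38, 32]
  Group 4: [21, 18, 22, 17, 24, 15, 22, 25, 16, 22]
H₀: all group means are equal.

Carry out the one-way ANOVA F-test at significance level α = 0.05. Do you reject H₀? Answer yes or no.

reject H₀: yes

Group means [33.42, 24.56, 33.42, 20.20], grand mean 28.488
SSB = Σnᵢ(x̄ᵢ−x̄)² = 1409.089; SSW = ΣΣ(x−x̄ᵢ)² = 581.656
MSB = 1409.089/3 = 469.6962; MSW = 581.656/39 = 14.9142
F = MSB/MSW = 31.4931
df = (3, 39)
p-value (upper-tail) = 0.00000
At α=0.05: p < α → reject H₀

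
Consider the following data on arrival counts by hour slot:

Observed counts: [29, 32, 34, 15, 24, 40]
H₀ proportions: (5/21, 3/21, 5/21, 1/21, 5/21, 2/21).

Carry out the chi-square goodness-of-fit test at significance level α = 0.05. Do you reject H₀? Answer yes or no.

reject H₀: yes

n = 174; E_i = n·p_i = [41.43, 24.86, 41.43, 8.29, 41.43, 16.57]
χ² = (29−41.43)²/41.43 + (32−24.86)²/24.86 + (34−41.43)²/41.43 + (15−8.29)²/8.29 + (24−41.43)²/41.43 + (40−16.57)²/16.57 = 53.0092
df = 5
p-value (upper-tail) = 0.00000
At α=0.05: p < α → reject H₀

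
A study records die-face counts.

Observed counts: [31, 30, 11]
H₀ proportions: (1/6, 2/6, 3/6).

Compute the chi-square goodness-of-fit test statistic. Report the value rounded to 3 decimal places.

test statistic = 48.944

n = 72; E_i = n·p_i = [12.00, 24.00, 36.00]
χ² = (31−12.00)²/12.00 + (30−24.00)²/24.00 + (11−36.00)²/36.00 = 48.9444
df = 2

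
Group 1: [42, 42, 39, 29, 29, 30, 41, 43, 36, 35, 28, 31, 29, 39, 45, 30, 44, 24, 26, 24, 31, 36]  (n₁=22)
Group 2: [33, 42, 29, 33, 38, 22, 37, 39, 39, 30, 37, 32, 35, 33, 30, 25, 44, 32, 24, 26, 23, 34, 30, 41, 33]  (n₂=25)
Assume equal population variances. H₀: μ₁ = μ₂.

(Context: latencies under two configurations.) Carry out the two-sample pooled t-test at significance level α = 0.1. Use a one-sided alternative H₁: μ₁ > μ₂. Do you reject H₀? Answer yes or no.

reject H₀: no

x̄₁=34.227, s₁=6.768, n₁=22
x̄₂=32.840, s₂=5.984, n₂=25
s_p² = [21·6.768² + 24·5.984²]/45 = 40.4716
SE = √(s_p²·(1/22+1/25)) = 1.8597
t = (34.227−32.840)/1.8597 = 0.7460
df = 45
p-value (one-sided, H₁ greater) = 0.22978
At α=0.1: p ≥ α → fail to reject H₀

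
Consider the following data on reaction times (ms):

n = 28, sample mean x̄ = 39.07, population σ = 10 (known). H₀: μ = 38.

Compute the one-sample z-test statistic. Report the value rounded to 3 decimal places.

test statistic = 0.566

SE = σ/√n = 10/√28 = 1.8898
z = (x̄−μ₀)/SE = (39.07−38)/1.8898 = 0.5662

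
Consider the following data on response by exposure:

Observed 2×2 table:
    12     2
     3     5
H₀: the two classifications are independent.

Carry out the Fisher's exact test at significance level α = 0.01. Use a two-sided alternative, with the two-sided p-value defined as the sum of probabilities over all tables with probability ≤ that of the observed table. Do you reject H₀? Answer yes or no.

reject H₀: no

Margins: r₁=14, r₂=8, c₁=15, c₂=7, n=22
p_obs = C(14,12)·C(8,3)/C(22,15); sum pmf over tables with pmf ≤ p_obs
p-value (two-sided) = 0.05235
At α=0.01: p ≥ α → fail to reject H₀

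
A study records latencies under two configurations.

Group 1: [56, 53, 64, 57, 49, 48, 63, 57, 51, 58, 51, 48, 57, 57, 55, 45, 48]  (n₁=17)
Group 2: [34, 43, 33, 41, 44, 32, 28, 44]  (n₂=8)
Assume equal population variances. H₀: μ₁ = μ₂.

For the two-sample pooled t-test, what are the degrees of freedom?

df = n₁ + n₂ − 2 = 17 + 8 − 2 = 23

degrees of freedom = 23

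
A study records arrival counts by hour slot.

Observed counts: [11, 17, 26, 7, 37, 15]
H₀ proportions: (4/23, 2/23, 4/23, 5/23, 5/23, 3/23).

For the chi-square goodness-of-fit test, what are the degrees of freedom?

df = k − 1 = 6 − 1 = 5

degrees of freedom = 5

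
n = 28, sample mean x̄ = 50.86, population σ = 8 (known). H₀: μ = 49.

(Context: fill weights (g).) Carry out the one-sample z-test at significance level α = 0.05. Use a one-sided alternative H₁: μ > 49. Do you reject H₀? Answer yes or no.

SE = σ/√n = 8/√28 = 1.5119
z = (x̄−μ₀)/SE = (50.86−49)/1.5119 = 1.2303
p-value (one-sided, H₁ greater) = 0.10930
At α=0.05: p ≥ α → fail to reject H₀

reject H₀: no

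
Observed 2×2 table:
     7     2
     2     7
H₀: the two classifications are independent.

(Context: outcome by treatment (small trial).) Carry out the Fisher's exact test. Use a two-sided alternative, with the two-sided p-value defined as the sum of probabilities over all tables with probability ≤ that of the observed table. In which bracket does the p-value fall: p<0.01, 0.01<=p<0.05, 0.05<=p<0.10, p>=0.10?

Margins: r₁=9, r₂=9, c₁=9, c₂=9, n=18
p_obs = C(9,7)·C(9,2)/C(18,9); sum pmf over tables with pmf ≤ p_obs
p-value (two-sided) = 0.05668
→ bracket: 0.05<=p<0.10

p-value bracket: 0.05<=p<0.10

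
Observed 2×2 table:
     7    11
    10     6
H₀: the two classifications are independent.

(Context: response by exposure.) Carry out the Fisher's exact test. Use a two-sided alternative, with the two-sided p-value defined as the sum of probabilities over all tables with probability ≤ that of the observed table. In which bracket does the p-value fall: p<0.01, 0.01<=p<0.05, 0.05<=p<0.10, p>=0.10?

Margins: r₁=18, r₂=16, c₁=17, c₂=17, n=34
p_obs = C(18,7)·C(16,10)/C(34,17); sum pmf over tables with pmf ≤ p_obs
p-value (two-sided) = 0.30283
→ bracket: p>=0.10

p-value bracket: p>=0.10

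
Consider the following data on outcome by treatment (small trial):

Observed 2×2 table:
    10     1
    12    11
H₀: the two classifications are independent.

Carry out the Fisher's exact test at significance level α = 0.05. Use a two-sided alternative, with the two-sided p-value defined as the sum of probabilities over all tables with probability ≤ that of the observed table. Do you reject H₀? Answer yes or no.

Margins: r₁=11, r₂=23, c₁=22, c₂=12, n=34
p_obs = C(11,10)·C(23,12)/C(34,22); sum pmf over tables with pmf ≤ p_obs
p-value (two-sided) = 0.05269
At α=0.05: p ≥ α → fail to reject H₀

reject H₀: no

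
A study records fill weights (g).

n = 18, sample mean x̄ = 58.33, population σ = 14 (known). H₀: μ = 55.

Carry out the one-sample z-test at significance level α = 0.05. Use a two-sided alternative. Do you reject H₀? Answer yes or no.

SE = σ/√n = 14/√18 = 3.2998
z = (x̄−μ₀)/SE = (58.33−55)/3.2998 = 1.0091
p-value (two-sided) = 0.31291
At α=0.05: p ≥ α → fail to reject H₀

reject H₀: no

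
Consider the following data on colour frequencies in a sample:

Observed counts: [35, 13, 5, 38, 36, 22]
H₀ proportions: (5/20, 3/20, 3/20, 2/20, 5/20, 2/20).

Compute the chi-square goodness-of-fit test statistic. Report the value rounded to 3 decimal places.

n = 149; E_i = n·p_i = [37.25, 22.35, 22.35, 14.90, 37.25, 14.90]
χ² = (35−37.25)²/37.25 + (13−22.35)²/22.35 + (5−22.35)²/22.35 + (38−14.90)²/14.90 + (36−37.25)²/37.25 + (22−14.90)²/14.90 = 56.7539
df = 5

test statistic = 56.754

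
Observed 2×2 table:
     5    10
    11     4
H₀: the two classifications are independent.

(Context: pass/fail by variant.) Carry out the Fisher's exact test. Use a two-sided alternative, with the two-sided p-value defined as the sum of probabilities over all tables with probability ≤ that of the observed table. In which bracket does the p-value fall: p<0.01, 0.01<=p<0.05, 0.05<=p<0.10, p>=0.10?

p-value bracket: 0.05<=p<0.10

Margins: r₁=15, r₂=15, c₁=16, c₂=14, n=30
p_obs = C(15,5)·C(15,11)/C(30,16); sum pmf over tables with pmf ≤ p_obs
p-value (two-sided) = 0.06560
→ bracket: 0.05<=p<0.10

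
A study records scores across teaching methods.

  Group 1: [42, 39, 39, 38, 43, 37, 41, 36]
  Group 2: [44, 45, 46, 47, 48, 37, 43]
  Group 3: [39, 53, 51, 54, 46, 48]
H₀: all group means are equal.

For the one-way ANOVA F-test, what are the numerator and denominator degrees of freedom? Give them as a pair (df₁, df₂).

k = 3 groups, N = 21 total
df = (k−1, N−k) = (3−1, 21−3) = (2, 18)

degrees of freedom = [2, 18]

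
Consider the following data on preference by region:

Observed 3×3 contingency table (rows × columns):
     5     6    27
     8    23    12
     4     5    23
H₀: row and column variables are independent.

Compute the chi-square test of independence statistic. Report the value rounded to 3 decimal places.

test statistic = 22.420

Row totals [38, 43, 32], col totals [17, 34, 62], n=113
χ² = (5−5.72)²/5.72 + (6−11.43)²/11.43 + (27−20.85)²/20.85 + (8−6.47)²/6.47 + (23−12.94)²/12.94 + (12−23.59)²/23.59 + (4−4.81)²/4.81 + (5−9.63)²/9.63 + (23−17.56)²/17.56 = 22.4200
df = 4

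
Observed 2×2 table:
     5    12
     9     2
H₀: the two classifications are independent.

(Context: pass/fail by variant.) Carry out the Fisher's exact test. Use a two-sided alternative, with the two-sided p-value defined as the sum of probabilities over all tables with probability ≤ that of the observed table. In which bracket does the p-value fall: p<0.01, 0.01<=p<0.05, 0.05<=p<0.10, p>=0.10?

Margins: r₁=17, r₂=11, c₁=14, c₂=14, n=28
p_obs = C(17,5)·C(11,9)/C(28,14); sum pmf over tables with pmf ≤ p_obs
p-value (two-sided) = 0.01831
→ bracket: 0.01<=p<0.05

p-value bracket: 0.01<=p<0.05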